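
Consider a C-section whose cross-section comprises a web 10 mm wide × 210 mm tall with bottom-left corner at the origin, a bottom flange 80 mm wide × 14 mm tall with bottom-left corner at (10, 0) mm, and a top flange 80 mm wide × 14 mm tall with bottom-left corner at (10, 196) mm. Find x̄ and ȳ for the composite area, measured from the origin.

x̄ = 28.23 mm, ȳ = 105.00 mm

Part | A | x̄ᵢ | ȳᵢ | A·x̄ᵢ | A·ȳᵢ
web | 2100.00 | 5.00 | 105.00 | 10500.00 | 220500.00
bottom flange | 1120.00 | 50.00 | 7.00 | 56000.00 | 7840.00
top flange | 1120.00 | 50.00 | 203.00 | 56000.00 | 227360.00
Σ | 4340.00 |  |  | 122500.00 | 455700.00
x̄ = 122500.00 / 4340.00 = 28.23 mm
ȳ = 455700.00 / 4340.00 = 105.00 mm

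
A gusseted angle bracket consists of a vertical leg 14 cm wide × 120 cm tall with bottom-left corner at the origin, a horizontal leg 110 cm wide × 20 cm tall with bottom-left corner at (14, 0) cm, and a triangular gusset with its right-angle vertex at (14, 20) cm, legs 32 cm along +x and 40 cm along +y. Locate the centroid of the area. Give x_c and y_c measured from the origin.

x_c = 39.68 cm, y_c = 31.89 cm

vertical leg: A = 14 × 120 = 1680.00, centroid at (7.00, 60.00).
horizontal leg: A = 110 × 20 = 2200.00, centroid at (69.00, 10.00).
gusset: A = ½·32·40 = 640.00, centroid at (24.67, 33.33).
ΣA = 4520.00 cm²
ΣAx_c = (1680.00)(7.00) + (2200.00)(69.00) + (640.00)(24.67) = 179346.67 cm³
ΣAy_c = (1680.00)(60.00) + (2200.00)(10.00) + (640.00)(33.33) = 144133.33 cm³
x_c = 179346.67 / 4520.00 = 39.68 cm
y_c = 144133.33 / 4520.00 = 31.89 cm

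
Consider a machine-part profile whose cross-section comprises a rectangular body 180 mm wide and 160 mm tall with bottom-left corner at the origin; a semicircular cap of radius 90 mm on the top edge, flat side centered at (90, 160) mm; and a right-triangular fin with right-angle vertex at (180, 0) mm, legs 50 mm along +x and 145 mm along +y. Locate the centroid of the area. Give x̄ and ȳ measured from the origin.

Part | A | x̄ᵢ | ȳᵢ | A·x̄ᵢ | A·ȳᵢ
rectangular body | 28800.00 | 90.00 | 80.00 | 2592000.00 | 2304000.00
semicircular top | 12723.45 | 90.00 | 198.20 | 1145110.52 | 2521752.04
triangular fin | 3625.00 | 196.67 | 48.33 | 712916.67 | 175208.33
Σ | 45148.45 |  |  | 4450027.19 | 5000960.37
x̄ = 4450027.19 / 45148.45 = 98.56 mm
ȳ = 5000960.37 / 45148.45 = 110.77 mm

x̄ = 98.56 mm, ȳ = 110.77 mm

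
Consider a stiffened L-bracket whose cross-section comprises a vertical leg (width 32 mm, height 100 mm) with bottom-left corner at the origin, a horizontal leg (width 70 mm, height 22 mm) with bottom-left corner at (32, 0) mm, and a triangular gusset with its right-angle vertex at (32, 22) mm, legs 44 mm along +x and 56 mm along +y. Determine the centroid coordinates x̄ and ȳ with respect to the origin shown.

x̄ = 35.48 mm, ȳ = 38.02 mm

Part | A | x̄ᵢ | ȳᵢ | A·x̄ᵢ | A·ȳᵢ
vertical leg | 3200.00 | 16.00 | 50.00 | 51200.00 | 160000.00
horizontal leg | 1540.00 | 67.00 | 11.00 | 103180.00 | 16940.00
gusset | 1232.00 | 46.67 | 40.67 | 57493.33 | 50101.33
Σ | 5972.00 |  |  | 211873.33 | 227041.33
x̄ = 211873.33 / 5972.00 = 35.48 mm
ȳ = 227041.33 / 5972.00 = 38.02 mm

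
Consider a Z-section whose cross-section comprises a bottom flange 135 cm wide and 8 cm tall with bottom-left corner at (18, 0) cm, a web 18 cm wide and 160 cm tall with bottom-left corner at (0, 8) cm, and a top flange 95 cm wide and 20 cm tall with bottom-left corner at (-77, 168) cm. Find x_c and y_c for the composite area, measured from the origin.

bottom flange: A = 135 × 8 = 1080.00, centroid at (85.50, 4.00).
web: A = 18 × 160 = 2880.00, centroid at (9.00, 88.00).
top flange: A = 95 × 20 = 1900.00, centroid at (-29.50, 178.00).
ΣA = 5860.00 cm²
ΣAx_c = (1080.00)(85.50) + (2880.00)(9.00) + (1900.00)(-29.50) = 62210.00 cm³
ΣAy_c = (1080.00)(4.00) + (2880.00)(88.00) + (1900.00)(178.00) = 595960.00 cm³
x_c = 62210.00 / 5860.00 = 10.62 cm
y_c = 595960.00 / 5860.00 = 101.70 cm

x_c = 10.62 cm, y_c = 101.70 cm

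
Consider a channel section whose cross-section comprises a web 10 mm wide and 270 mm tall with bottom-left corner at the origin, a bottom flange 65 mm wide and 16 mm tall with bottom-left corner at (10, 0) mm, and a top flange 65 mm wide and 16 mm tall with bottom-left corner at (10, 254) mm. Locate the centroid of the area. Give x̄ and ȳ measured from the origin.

x̄ = 21.32 mm, ȳ = 135.00 mm

web: A = 10 × 270 = 2700.00, centroid at (5.00, 135.00).
bottom flange: A = 65 × 16 = 1040.00, centroid at (42.50, 8.00).
top flange: A = 65 × 16 = 1040.00, centroid at (42.50, 262.00).
ΣA = 4780.00 mm², ΣAx̄ = 101900.00 mm³, ΣAȳ = 645300.00 mm³.
x̄ = 101900.00/4780.00 = 21.32 mm; ȳ = 645300.00/4780.00 = 135.00 mm.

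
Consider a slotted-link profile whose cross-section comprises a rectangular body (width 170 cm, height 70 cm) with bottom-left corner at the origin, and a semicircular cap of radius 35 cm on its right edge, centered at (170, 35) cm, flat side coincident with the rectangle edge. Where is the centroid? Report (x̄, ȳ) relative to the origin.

x̄ = 98.90 cm, ȳ = 35.00 cm

Part | A | x̄ᵢ | ȳᵢ | A·x̄ᵢ | A·ȳᵢ
rectangular body | 11900.00 | 85.00 | 35.00 | 1011500.00 | 416500.00
semicircular end | 1924.23 | 184.85 | 35.00 | 355701.67 | 67347.89
Σ | 13824.23 |  |  | 1367201.67 | 483847.89
x̄ = 1367201.67 / 13824.23 = 98.90 cm
ȳ = 483847.89 / 13824.23 = 35.00 cm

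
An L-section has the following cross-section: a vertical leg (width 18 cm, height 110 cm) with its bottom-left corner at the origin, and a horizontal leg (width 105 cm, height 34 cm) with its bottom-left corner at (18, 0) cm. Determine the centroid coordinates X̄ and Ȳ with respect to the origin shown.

X̄ = 48.56 cm, Ȳ = 30.56 cm

vertical leg: A = 18 × 110 = 1980.00, centroid at (9.00, 55.00).
horizontal leg: A = 105 × 34 = 3570.00, centroid at (70.50, 17.00).
ΣA = 5550.00 cm², ΣAX̄ = 269505.00 cm³, ΣAȲ = 169590.00 cm³.
X̄ = 269505.00/5550.00 = 48.56 cm; Ȳ = 169590.00/5550.00 = 30.56 cm.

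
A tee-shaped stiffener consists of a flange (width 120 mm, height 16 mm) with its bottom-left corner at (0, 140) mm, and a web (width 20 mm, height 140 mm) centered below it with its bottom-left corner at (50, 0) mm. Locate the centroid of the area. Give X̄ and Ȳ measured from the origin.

X̄ = 60.00 mm, Ȳ = 101.73 mm

web: A = 20 × 140 = 2800.00, centroid at (60.00, 70.00).
flange: A = 120 × 16 = 1920.00, centroid at (60.00, 148.00).
ΣA = 4720.00 mm², ΣAX̄ = 283200.00 mm³, ΣAȲ = 480160.00 mm³.
X̄ = 283200.00/4720.00 = 60.00 mm; Ȳ = 480160.00/4720.00 = 101.73 mm.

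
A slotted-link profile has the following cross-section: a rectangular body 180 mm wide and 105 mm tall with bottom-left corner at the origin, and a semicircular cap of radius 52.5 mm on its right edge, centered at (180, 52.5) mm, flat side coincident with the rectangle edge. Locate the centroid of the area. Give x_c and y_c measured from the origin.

x_c = 110.93 mm, y_c = 52.50 mm

Part | A | x̄ᵢ | ȳᵢ | A·x̄ᵢ | A·ȳᵢ
rectangular body | 18900.00 | 90.00 | 52.50 | 1701000.00 | 992250.00
semicircular end | 4329.51 | 202.28 | 52.50 | 875780.08 | 227299.14
Σ | 23229.51 |  |  | 2576780.08 | 1219549.14
x_c = 2576780.08 / 23229.51 = 110.93 mm
y_c = 1219549.14 / 23229.51 = 52.50 mm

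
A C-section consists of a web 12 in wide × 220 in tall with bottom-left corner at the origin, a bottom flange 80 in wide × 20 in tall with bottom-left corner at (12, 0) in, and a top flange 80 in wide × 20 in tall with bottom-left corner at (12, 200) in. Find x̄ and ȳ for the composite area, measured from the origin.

x̄ = 31.21 in, ȳ = 110.00 in

web: A = 12 × 220 = 2640.00, centroid at (6.00, 110.00).
bottom flange: A = 80 × 20 = 1600.00, centroid at (52.00, 10.00).
top flange: A = 80 × 20 = 1600.00, centroid at (52.00, 210.00).
ΣA = 5840.00 in²
ΣAx̄ = (2640.00)(6.00) + (1600.00)(52.00) + (1600.00)(52.00) = 182240.00 in³
ΣAȳ = (2640.00)(110.00) + (1600.00)(10.00) + (1600.00)(210.00) = 642400.00 in³
x̄ = 182240.00 / 5840.00 = 31.21 in
ȳ = 642400.00 / 5840.00 = 110.00 in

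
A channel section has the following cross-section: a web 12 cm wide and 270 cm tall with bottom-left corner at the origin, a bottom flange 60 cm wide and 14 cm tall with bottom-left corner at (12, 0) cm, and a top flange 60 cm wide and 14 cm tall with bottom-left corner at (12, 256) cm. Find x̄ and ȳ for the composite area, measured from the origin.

web: A = 12 × 270 = 3240.00, centroid at (6.00, 135.00).
bottom flange: A = 60 × 14 = 840.00, centroid at (42.00, 7.00).
top flange: A = 60 × 14 = 840.00, centroid at (42.00, 263.00).
ΣA = 4920.00 cm², ΣAx̄ = 90000.00 cm³, ΣAȳ = 664200.00 cm³.
x̄ = 90000.00/4920.00 = 18.29 cm; ȳ = 664200.00/4920.00 = 135.00 cm.

x̄ = 18.29 cm, ȳ = 135.00 cm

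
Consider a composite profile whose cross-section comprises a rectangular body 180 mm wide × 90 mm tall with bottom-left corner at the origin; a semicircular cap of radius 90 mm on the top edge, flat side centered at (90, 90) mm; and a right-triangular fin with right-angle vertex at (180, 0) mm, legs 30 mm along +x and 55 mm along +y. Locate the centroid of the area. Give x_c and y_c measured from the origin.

rectangular body: A = 180 × 90 = 16200.00, centroid at (90.00, 45.00).
semicircular top: A = ½π·90² = 12723.45, centroid at (90.00, 128.20).
triangular fin: A = ½·30·55 = 825.00, centroid at (190.00, 18.33).
ΣA = 29748.45 mm², ΣAx_c = 2759860.52 mm³, ΣAy_c = 2375235.52 mm³.
x_c = 2759860.52/29748.45 = 92.77 mm; y_c = 2375235.52/29748.45 = 79.84 mm.

x_c = 92.77 mm, y_c = 79.84 mm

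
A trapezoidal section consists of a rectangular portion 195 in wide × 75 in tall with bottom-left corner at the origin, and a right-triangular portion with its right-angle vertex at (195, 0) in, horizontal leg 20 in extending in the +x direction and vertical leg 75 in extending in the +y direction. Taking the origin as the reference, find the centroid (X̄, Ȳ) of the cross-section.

X̄ = 102.58 in, Ȳ = 36.89 in

rectangular portion: A = 195 × 75 = 14625.00, centroid at (97.50, 37.50).
triangular portion: A = ½·20·75 = 750.00, centroid at (201.67, 25.00).
ΣA = 15375.00 in²
ΣAX̄ = (14625.00)(97.50) + (750.00)(201.67) = 1577187.50 in³
ΣAȲ = (14625.00)(37.50) + (750.00)(25.00) = 567187.50 in³
X̄ = 1577187.50 / 15375.00 = 102.58 in
Ȳ = 567187.50 / 15375.00 = 36.89 in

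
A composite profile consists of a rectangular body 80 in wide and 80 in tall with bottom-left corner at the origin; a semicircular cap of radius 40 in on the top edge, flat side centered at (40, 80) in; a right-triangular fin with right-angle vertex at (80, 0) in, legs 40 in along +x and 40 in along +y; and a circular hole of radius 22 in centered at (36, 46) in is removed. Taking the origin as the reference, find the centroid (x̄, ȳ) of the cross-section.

rectangular body: A = 80 × 80 = 6400.00, centroid at (40.00, 40.00).
semicircular top: A = ½π·40² = 2513.27, centroid at (40.00, 96.98).
triangular fin: A = ½·40·40 = 800.00, centroid at (93.33, 13.33).
hole: A = −π·22² = -1520.53, centroid at (36.00, 46.00).
ΣA = 8192.74 in², ΣAx̄ = 376458.52 in³, ΣAȳ = 440450.84 in³.
x̄ = 376458.52/8192.74 = 45.95 in; ȳ = 440450.84/8192.74 = 53.76 in.

x̄ = 45.95 in, ȳ = 53.76 in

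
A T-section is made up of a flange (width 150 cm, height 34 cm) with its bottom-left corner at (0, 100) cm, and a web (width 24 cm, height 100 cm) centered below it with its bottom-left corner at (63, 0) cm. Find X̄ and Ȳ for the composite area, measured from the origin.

web: A = 24 × 100 = 2400.00, centroid at (75.00, 50.00).
flange: A = 150 × 34 = 5100.00, centroid at (75.00, 117.00).
ΣA = 7500.00 cm²
ΣAX̄ = (2400.00)(75.00) + (5100.00)(75.00) = 562500.00 cm³
ΣAȲ = (2400.00)(50.00) + (5100.00)(117.00) = 716700.00 cm³
X̄ = 562500.00 / 7500.00 = 75.00 cm
Ȳ = 716700.00 / 7500.00 = 95.56 cm

X̄ = 75.00 cm, Ȳ = 95.56 cm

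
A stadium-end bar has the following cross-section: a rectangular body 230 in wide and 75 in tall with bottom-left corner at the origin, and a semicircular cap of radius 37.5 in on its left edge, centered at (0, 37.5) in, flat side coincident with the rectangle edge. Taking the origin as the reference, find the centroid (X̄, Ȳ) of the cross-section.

Part | A | x̄ᵢ | ȳᵢ | A·x̄ᵢ | A·ȳᵢ
rectangular body | 17250.00 | 115.00 | 37.50 | 1983750.00 | 646875.00
semicircular end | 2208.93 | -15.92 | 37.50 | -35156.25 | 82834.96
Σ | 19458.93 |  |  | 1948593.75 | 729709.96
X̄ = 1948593.75 / 19458.93 = 100.14 in
Ȳ = 729709.96 / 19458.93 = 37.50 in

X̄ = 100.14 in, Ȳ = 37.50 in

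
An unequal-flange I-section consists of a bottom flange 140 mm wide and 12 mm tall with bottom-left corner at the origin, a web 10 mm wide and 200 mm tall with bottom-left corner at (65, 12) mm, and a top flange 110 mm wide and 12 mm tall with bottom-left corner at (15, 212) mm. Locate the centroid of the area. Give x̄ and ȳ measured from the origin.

x̄ = 70.00 mm, ȳ = 104.37 mm

Part | A | x̄ᵢ | ȳᵢ | A·x̄ᵢ | A·ȳᵢ
bottom flange | 1680.00 | 70.00 | 6.00 | 117600.00 | 10080.00
web | 2000.00 | 70.00 | 112.00 | 140000.00 | 224000.00
top flange | 1320.00 | 70.00 | 218.00 | 92400.00 | 287760.00
Σ | 5000.00 |  |  | 350000.00 | 521840.00
x̄ = 350000.00 / 5000.00 = 70.00 mm
ȳ = 521840.00 / 5000.00 = 104.37 mm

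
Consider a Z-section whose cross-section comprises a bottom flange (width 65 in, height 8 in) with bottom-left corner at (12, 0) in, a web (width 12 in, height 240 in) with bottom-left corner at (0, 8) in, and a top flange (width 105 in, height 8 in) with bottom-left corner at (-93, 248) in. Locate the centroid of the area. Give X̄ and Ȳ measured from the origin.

bottom flange: A = 65 × 8 = 520.00, centroid at (44.50, 4.00).
web: A = 12 × 240 = 2880.00, centroid at (6.00, 128.00).
top flange: A = 105 × 8 = 840.00, centroid at (-40.50, 252.00).
ΣA = 4240.00 in²
ΣAX̄ = (520.00)(44.50) + (2880.00)(6.00) + (840.00)(-40.50) = 6400.00 in³
ΣAȲ = (520.00)(4.00) + (2880.00)(128.00) + (840.00)(252.00) = 582400.00 in³
X̄ = 6400.00 / 4240.00 = 1.51 in
Ȳ = 582400.00 / 4240.00 = 137.36 in

X̄ = 1.51 in, Ȳ = 137.36 in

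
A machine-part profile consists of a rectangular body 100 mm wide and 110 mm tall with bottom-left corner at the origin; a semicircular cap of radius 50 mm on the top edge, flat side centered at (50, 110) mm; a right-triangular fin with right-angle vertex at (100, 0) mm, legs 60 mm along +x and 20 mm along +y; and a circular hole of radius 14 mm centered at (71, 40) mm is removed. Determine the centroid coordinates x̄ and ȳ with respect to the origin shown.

x̄ = 51.95 mm, ȳ = 73.75 mm

Part | A | x̄ᵢ | ȳᵢ | A·x̄ᵢ | A·ȳᵢ
rectangular body | 11000.00 | 50.00 | 55.00 | 550000.00 | 605000.00
semicircular top | 3926.99 | 50.00 | 131.22 | 196349.54 | 515302.32
triangular fin | 600.00 | 120.00 | 6.67 | 72000.00 | 4000.00
hole | -615.75 | 71.00 | 40.00 | -43718.40 | -24630.09
Σ | 14911.24 |  |  | 774631.14 | 1099672.24
x̄ = 774631.14 / 14911.24 = 51.95 mm
ȳ = 1099672.24 / 14911.24 = 73.75 mm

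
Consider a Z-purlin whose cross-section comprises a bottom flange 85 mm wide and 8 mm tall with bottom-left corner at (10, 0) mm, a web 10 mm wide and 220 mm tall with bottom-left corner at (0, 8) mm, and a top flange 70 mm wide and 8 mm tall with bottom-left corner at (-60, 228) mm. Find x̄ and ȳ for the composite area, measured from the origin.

x̄ = 9.51 mm, ȳ = 114.02 mm

bottom flange: A = 85 × 8 = 680.00, centroid at (52.50, 4.00).
web: A = 10 × 220 = 2200.00, centroid at (5.00, 118.00).
top flange: A = 70 × 8 = 560.00, centroid at (-25.00, 232.00).
ΣA = 3440.00 mm²
ΣAx̄ = (680.00)(52.50) + (2200.00)(5.00) + (560.00)(-25.00) = 32700.00 mm³
ΣAȳ = (680.00)(4.00) + (2200.00)(118.00) + (560.00)(232.00) = 392240.00 mm³
x̄ = 32700.00 / 3440.00 = 9.51 mm
ȳ = 392240.00 / 3440.00 = 114.02 mm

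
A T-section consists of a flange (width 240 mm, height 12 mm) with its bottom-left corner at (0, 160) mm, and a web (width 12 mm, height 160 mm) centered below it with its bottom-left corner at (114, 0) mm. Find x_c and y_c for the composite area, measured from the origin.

x_c = 120.00 mm, y_c = 131.60 mm

Part | A | x̄ᵢ | ȳᵢ | A·x̄ᵢ | A·ȳᵢ
web | 1920.00 | 120.00 | 80.00 | 230400.00 | 153600.00
flange | 2880.00 | 120.00 | 166.00 | 345600.00 | 478080.00
Σ | 4800.00 |  |  | 576000.00 | 631680.00
x_c = 576000.00 / 4800.00 = 120.00 mm
y_c = 631680.00 / 4800.00 = 131.60 mm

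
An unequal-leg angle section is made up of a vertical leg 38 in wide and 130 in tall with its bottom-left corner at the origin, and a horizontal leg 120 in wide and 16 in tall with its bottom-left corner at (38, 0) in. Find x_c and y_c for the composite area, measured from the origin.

x_c = 41.11 in, y_c = 49.05 in

Part | A | x̄ᵢ | ȳᵢ | A·x̄ᵢ | A·ȳᵢ
vertical leg | 4940.00 | 19.00 | 65.00 | 93860.00 | 321100.00
horizontal leg | 1920.00 | 98.00 | 8.00 | 188160.00 | 15360.00
Σ | 6860.00 |  |  | 282020.00 | 336460.00
x_c = 282020.00 / 6860.00 = 41.11 in
y_c = 336460.00 / 6860.00 = 49.05 in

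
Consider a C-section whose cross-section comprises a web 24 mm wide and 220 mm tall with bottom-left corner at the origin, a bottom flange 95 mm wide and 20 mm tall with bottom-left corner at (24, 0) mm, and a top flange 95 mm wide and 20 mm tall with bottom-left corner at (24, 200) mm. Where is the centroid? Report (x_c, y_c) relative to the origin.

x_c = 36.90 mm, y_c = 110.00 mm

Part | A | x̄ᵢ | ȳᵢ | A·x̄ᵢ | A·ȳᵢ
web | 5280.00 | 12.00 | 110.00 | 63360.00 | 580800.00
bottom flange | 1900.00 | 71.50 | 10.00 | 135850.00 | 19000.00
top flange | 1900.00 | 71.50 | 210.00 | 135850.00 | 399000.00
Σ | 9080.00 |  |  | 335060.00 | 998800.00
x_c = 335060.00 / 9080.00 = 36.90 mm
y_c = 998800.00 / 9080.00 = 110.00 mm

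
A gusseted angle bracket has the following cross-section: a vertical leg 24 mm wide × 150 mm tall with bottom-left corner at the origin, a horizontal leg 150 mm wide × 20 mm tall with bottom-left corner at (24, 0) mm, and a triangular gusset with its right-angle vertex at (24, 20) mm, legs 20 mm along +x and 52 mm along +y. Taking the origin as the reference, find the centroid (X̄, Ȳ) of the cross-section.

vertical leg: A = 24 × 150 = 3600.00, centroid at (12.00, 75.00).
horizontal leg: A = 150 × 20 = 3000.00, centroid at (99.00, 10.00).
gusset: A = ½·20·52 = 520.00, centroid at (30.67, 37.33).
ΣA = 7120.00 mm²
ΣAX̄ = (3600.00)(12.00) + (3000.00)(99.00) + (520.00)(30.67) = 356146.67 mm³
ΣAȲ = (3600.00)(75.00) + (3000.00)(10.00) + (520.00)(37.33) = 319413.33 mm³
X̄ = 356146.67 / 7120.00 = 50.02 mm
Ȳ = 319413.33 / 7120.00 = 44.86 mm

X̄ = 50.02 mm, Ȳ = 44.86 mm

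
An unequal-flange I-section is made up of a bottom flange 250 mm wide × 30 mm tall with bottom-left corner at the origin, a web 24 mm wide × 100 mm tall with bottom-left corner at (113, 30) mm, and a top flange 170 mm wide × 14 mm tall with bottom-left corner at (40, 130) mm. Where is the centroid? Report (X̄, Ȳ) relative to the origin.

bottom flange: A = 250 × 30 = 7500.00, centroid at (125.00, 15.00).
web: A = 24 × 100 = 2400.00, centroid at (125.00, 80.00).
top flange: A = 170 × 14 = 2380.00, centroid at (125.00, 137.00).
ΣA = 12280.00 mm², ΣAX̄ = 1535000.00 mm³, ΣAȲ = 630560.00 mm³.
X̄ = 1535000.00/12280.00 = 125.00 mm; Ȳ = 630560.00/12280.00 = 51.35 mm.

X̄ = 125.00 mm, Ȳ = 51.35 mm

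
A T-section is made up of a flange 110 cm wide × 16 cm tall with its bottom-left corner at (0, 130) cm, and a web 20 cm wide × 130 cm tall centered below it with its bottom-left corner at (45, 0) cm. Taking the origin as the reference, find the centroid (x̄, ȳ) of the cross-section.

x̄ = 55.00 cm, ȳ = 94.47 cm

Part | A | x̄ᵢ | ȳᵢ | A·x̄ᵢ | A·ȳᵢ
web | 2600.00 | 55.00 | 65.00 | 143000.00 | 169000.00
flange | 1760.00 | 55.00 | 138.00 | 96800.00 | 242880.00
Σ | 4360.00 |  |  | 239800.00 | 411880.00
x̄ = 239800.00 / 4360.00 = 55.00 cm
ȳ = 411880.00 / 4360.00 = 94.47 cm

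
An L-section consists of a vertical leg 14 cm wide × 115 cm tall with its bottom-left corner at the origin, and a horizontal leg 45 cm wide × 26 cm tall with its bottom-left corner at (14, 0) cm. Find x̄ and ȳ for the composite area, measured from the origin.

Part | A | x̄ᵢ | ȳᵢ | A·x̄ᵢ | A·ȳᵢ
vertical leg | 1610.00 | 7.00 | 57.50 | 11270.00 | 92575.00
horizontal leg | 1170.00 | 36.50 | 13.00 | 42705.00 | 15210.00
Σ | 2780.00 |  |  | 53975.00 | 107785.00
x̄ = 53975.00 / 2780.00 = 19.42 cm
ȳ = 107785.00 / 2780.00 = 38.77 cm

x̄ = 19.42 cm, ȳ = 38.77 cm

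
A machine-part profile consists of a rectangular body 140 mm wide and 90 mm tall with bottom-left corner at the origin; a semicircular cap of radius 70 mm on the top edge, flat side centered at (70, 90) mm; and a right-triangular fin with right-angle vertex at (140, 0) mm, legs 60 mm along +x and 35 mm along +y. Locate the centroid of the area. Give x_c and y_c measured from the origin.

rectangular body: A = 140 × 90 = 12600.00, centroid at (70.00, 45.00).
semicircular top: A = ½π·70² = 7696.90, centroid at (70.00, 119.71).
triangular fin: A = ½·60·35 = 1050.00, centroid at (160.00, 11.67).
ΣA = 21346.90 mm²
ΣAx_c = (12600.00)(70.00) + (7696.90)(70.00) + (1050.00)(160.00) = 1588783.14 mm³
ΣAy_c = (12600.00)(45.00) + (7696.90)(119.71) + (1050.00)(11.67) = 1500637.85 mm³
x_c = 1588783.14 / 21346.90 = 74.43 mm
y_c = 1500637.85 / 21346.90 = 70.30 mm

x_c = 74.43 mm, y_c = 70.30 mm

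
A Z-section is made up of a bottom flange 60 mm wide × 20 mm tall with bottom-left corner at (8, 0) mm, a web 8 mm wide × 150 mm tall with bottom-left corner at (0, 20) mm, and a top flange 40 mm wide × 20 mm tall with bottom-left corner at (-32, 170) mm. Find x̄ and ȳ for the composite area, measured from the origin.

x̄ = 12.75 mm, ȳ = 84.38 mm

Part | A | x̄ᵢ | ȳᵢ | A·x̄ᵢ | A·ȳᵢ
bottom flange | 1200.00 | 38.00 | 10.00 | 45600.00 | 12000.00
web | 1200.00 | 4.00 | 95.00 | 4800.00 | 114000.00
top flange | 800.00 | -12.00 | 180.00 | -9600.00 | 144000.00
Σ | 3200.00 |  |  | 40800.00 | 270000.00
x̄ = 40800.00 / 3200.00 = 12.75 mm
ȳ = 270000.00 / 3200.00 = 84.38 mm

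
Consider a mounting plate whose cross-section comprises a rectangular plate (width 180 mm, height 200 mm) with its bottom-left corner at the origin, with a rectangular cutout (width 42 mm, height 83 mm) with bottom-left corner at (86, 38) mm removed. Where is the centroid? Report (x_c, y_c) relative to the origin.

x_c = 88.18 mm, y_c = 102.20 mm

Part | A | x̄ᵢ | ȳᵢ | A·x̄ᵢ | A·ȳᵢ
plate | 36000.00 | 90.00 | 100.00 | 3240000.00 | 3600000.00
hole | -3486.00 | 107.00 | 79.50 | -373002.00 | -277137.00
Σ | 32514.00 |  |  | 2866998.00 | 3322863.00
x_c = 2866998.00 / 32514.00 = 88.18 mm
y_c = 3322863.00 / 32514.00 = 102.20 mm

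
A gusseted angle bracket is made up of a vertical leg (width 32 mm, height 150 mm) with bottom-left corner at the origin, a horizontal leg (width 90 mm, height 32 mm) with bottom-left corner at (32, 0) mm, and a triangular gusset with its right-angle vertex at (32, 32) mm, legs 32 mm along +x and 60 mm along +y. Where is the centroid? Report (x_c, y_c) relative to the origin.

Part | A | x̄ᵢ | ȳᵢ | A·x̄ᵢ | A·ȳᵢ
vertical leg | 4800.00 | 16.00 | 75.00 | 76800.00 | 360000.00
horizontal leg | 2880.00 | 77.00 | 16.00 | 221760.00 | 46080.00
gusset | 960.00 | 42.67 | 52.00 | 40960.00 | 49920.00
Σ | 8640.00 |  |  | 339520.00 | 456000.00
x_c = 339520.00 / 8640.00 = 39.30 mm
y_c = 456000.00 / 8640.00 = 52.78 mm

x_c = 39.30 mm, y_c = 52.78 mm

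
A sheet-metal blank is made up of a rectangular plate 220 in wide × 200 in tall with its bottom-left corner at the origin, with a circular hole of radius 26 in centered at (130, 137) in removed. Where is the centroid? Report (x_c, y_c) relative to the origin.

plate: A = 220 × 200 = 44000.00, centroid at (110.00, 100.00).
hole: A = −π·26² = -2123.72, centroid at (130.00, 137.00).
ΣA = 41876.28 in²
ΣAx_c = (44000.00)(110.00) + (-2123.72)(130.00) = 4563916.84 in³
ΣAy_c = (44000.00)(100.00) + (-2123.72)(137.00) = 4109050.82 in³
x_c = 4563916.84 / 41876.28 = 108.99 in
y_c = 4109050.82 / 41876.28 = 98.12 in

x_c = 108.99 in, y_c = 98.12 in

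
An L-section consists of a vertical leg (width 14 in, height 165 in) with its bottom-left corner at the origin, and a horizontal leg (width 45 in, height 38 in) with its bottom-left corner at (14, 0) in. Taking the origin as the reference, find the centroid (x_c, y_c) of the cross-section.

Part | A | x̄ᵢ | ȳᵢ | A·x̄ᵢ | A·ȳᵢ
vertical leg | 2310.00 | 7.00 | 82.50 | 16170.00 | 190575.00
horizontal leg | 1710.00 | 36.50 | 19.00 | 62415.00 | 32490.00
Σ | 4020.00 |  |  | 78585.00 | 223065.00
x_c = 78585.00 / 4020.00 = 19.55 in
y_c = 223065.00 / 4020.00 = 55.49 in

x_c = 19.55 in, y_c = 55.49 in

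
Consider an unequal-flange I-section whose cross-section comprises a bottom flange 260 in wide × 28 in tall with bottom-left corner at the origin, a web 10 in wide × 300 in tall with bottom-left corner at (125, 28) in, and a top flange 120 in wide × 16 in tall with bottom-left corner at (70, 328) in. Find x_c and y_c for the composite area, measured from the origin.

x_c = 130.00 in, y_c = 105.00 in

bottom flange: A = 260 × 28 = 7280.00, centroid at (130.00, 14.00).
web: A = 10 × 300 = 3000.00, centroid at (130.00, 178.00).
top flange: A = 120 × 16 = 1920.00, centroid at (130.00, 336.00).
ΣA = 12200.00 in², ΣAx_c = 1586000.00 in³, ΣAy_c = 1281040.00 in³.
x_c = 1586000.00/12200.00 = 130.00 in; y_c = 1281040.00/12200.00 = 105.00 in.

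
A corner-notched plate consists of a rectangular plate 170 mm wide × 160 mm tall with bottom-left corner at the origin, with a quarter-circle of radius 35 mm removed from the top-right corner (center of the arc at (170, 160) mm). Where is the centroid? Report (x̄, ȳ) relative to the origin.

x̄ = 82.43 mm, ȳ = 77.61 mm

Part | A | x̄ᵢ | ȳᵢ | A·x̄ᵢ | A·ȳᵢ
plate | 27200.00 | 85.00 | 80.00 | 2312000.00 | 2176000.00
removed quarter-circle | -962.11 | 155.15 | 145.15 | -149267.50 | -139646.37
Σ | 26237.89 |  |  | 2162732.50 | 2036353.63
x̄ = 2162732.50 / 26237.89 = 82.43 mm
ȳ = 2036353.63 / 26237.89 = 77.61 mm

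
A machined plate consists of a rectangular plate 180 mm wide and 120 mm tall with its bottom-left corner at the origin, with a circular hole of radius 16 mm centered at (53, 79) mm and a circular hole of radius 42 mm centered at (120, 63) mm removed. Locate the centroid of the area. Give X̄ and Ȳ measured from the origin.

Part | A | x̄ᵢ | ȳᵢ | A·x̄ᵢ | A·ȳᵢ
plate | 21600.00 | 90.00 | 60.00 | 1944000.00 | 1296000.00
hole 1 | -804.25 | 53.00 | 79.00 | -42625.13 | -63535.57
hole 2 | -5541.77 | 120.00 | 63.00 | -665012.33 | -349131.47
Σ | 15253.98 |  |  | 1236362.54 | 883332.96
X̄ = 1236362.54 / 15253.98 = 81.05 mm
Ȳ = 883332.96 / 15253.98 = 57.91 mm

X̄ = 81.05 mm, Ȳ = 57.91 mm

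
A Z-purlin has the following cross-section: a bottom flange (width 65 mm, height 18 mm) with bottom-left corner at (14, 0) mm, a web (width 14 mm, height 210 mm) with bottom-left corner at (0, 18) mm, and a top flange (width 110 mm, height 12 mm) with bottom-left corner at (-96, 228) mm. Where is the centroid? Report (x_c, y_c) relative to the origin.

x_c = 3.84 mm, y_c = 125.42 mm

bottom flange: A = 65 × 18 = 1170.00, centroid at (46.50, 9.00).
web: A = 14 × 210 = 2940.00, centroid at (7.00, 123.00).
top flange: A = 110 × 12 = 1320.00, centroid at (-41.00, 234.00).
ΣA = 5430.00 mm²
ΣAx_c = (1170.00)(46.50) + (2940.00)(7.00) + (1320.00)(-41.00) = 20865.00 mm³
ΣAy_c = (1170.00)(9.00) + (2940.00)(123.00) + (1320.00)(234.00) = 681030.00 mm³
x_c = 20865.00 / 5430.00 = 3.84 mm
y_c = 681030.00 / 5430.00 = 125.42 mm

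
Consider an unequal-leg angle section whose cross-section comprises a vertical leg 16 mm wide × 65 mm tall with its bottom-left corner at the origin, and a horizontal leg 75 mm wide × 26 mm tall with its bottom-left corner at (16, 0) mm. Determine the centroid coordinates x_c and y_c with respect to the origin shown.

Part | A | x̄ᵢ | ȳᵢ | A·x̄ᵢ | A·ȳᵢ
vertical leg | 1040.00 | 8.00 | 32.50 | 8320.00 | 33800.00
horizontal leg | 1950.00 | 53.50 | 13.00 | 104325.00 | 25350.00
Σ | 2990.00 |  |  | 112645.00 | 59150.00
x_c = 112645.00 / 2990.00 = 37.67 mm
y_c = 59150.00 / 2990.00 = 19.78 mm

x_c = 37.67 mm, y_c = 19.78 mm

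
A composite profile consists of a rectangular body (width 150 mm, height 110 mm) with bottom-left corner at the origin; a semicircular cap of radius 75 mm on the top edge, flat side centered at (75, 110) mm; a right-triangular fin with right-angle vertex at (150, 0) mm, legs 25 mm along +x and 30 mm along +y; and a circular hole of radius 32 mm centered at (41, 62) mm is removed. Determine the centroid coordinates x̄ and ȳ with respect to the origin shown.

x̄ = 81.25 mm, ȳ = 87.36 mm

rectangular body: A = 150 × 110 = 16500.00, centroid at (75.00, 55.00).
semicircular top: A = ½π·75² = 8835.73, centroid at (75.00, 141.83).
triangular fin: A = ½·25·30 = 375.00, centroid at (158.33, 10.00).
hole: A = −π·32² = -3216.99, centroid at (41.00, 62.00).
ΣA = 22493.74 mm², ΣAx̄ = 1827658.07 mm³, ΣAȳ = 1964976.79 mm³.
x̄ = 1827658.07/22493.74 = 81.25 mm; ȳ = 1964976.79/22493.74 = 87.36 mm.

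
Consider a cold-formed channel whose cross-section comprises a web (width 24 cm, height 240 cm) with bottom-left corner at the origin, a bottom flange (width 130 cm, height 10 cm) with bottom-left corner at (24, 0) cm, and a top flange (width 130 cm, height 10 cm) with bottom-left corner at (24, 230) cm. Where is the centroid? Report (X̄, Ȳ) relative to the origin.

X̄ = 35.95 cm, Ȳ = 120.00 cm

web: A = 24 × 240 = 5760.00, centroid at (12.00, 120.00).
bottom flange: A = 130 × 10 = 1300.00, centroid at (89.00, 5.00).
top flange: A = 130 × 10 = 1300.00, centroid at (89.00, 235.00).
ΣA = 8360.00 cm²
ΣAX̄ = (5760.00)(12.00) + (1300.00)(89.00) + (1300.00)(89.00) = 300520.00 cm³
ΣAȲ = (5760.00)(120.00) + (1300.00)(5.00) + (1300.00)(235.00) = 1003200.00 cm³
X̄ = 300520.00 / 8360.00 = 35.95 cm
Ȳ = 1003200.00 / 8360.00 = 120.00 cm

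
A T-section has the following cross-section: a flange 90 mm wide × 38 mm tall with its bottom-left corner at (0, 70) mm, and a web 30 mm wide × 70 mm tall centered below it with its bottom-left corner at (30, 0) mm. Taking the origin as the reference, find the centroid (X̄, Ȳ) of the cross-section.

web: A = 30 × 70 = 2100.00, centroid at (45.00, 35.00).
flange: A = 90 × 38 = 3420.00, centroid at (45.00, 89.00).
ΣA = 5520.00 mm²
ΣAX̄ = (2100.00)(45.00) + (3420.00)(45.00) = 248400.00 mm³
ΣAȲ = (2100.00)(35.00) + (3420.00)(89.00) = 377880.00 mm³
X̄ = 248400.00 / 5520.00 = 45.00 mm
Ȳ = 377880.00 / 5520.00 = 68.46 mm

X̄ = 45.00 mm, Ȳ = 68.46 mm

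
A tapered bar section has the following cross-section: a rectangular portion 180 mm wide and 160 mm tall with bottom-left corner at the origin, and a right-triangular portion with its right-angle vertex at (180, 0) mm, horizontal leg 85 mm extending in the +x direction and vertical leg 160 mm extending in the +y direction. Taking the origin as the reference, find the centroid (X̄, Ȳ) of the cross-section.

X̄ = 112.60 mm, Ȳ = 74.91 mm

Part | A | x̄ᵢ | ȳᵢ | A·x̄ᵢ | A·ȳᵢ
rectangular portion | 28800.00 | 90.00 | 80.00 | 2592000.00 | 2304000.00
triangular portion | 6800.00 | 208.33 | 53.33 | 1416666.67 | 362666.67
Σ | 35600.00 |  |  | 4008666.67 | 2666666.67
X̄ = 4008666.67 / 35600.00 = 112.60 mm
Ȳ = 2666666.67 / 35600.00 = 74.91 mm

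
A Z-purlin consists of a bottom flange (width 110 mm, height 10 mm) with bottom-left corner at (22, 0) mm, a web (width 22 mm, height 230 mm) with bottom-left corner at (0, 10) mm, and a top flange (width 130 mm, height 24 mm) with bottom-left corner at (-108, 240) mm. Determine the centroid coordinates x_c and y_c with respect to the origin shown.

x_c = 0.67 mm, y_c = 153.47 mm

bottom flange: A = 110 × 10 = 1100.00, centroid at (77.00, 5.00).
web: A = 22 × 230 = 5060.00, centroid at (11.00, 125.00).
top flange: A = 130 × 24 = 3120.00, centroid at (-43.00, 252.00).
ΣA = 9280.00 mm², ΣAx_c = 6200.00 mm³, ΣAy_c = 1424240.00 mm³.
x_c = 6200.00/9280.00 = 0.67 mm; y_c = 1424240.00/9280.00 = 153.47 mm.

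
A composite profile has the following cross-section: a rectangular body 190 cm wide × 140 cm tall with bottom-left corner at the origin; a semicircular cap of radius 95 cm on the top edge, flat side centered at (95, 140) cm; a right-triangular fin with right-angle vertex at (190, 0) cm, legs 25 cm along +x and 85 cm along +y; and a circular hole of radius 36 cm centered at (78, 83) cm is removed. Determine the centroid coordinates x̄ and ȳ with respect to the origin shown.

rectangular body: A = 190 × 140 = 26600.00, centroid at (95.00, 70.00).
semicircular top: A = ½π·95² = 14176.44, centroid at (95.00, 180.32).
triangular fin: A = ½·25·85 = 1062.50, centroid at (198.33, 28.33).
hole: A = −π·36² = -4071.50, centroid at (78.00, 83.00).
ΣA = 37767.43 cm²
ΣAx̄ = (26600.00)(95.00) + (14176.44)(95.00) + (1062.50)(198.33) + (-4071.50)(78.00) = 3766913.35 cm³
ΣAȳ = (26600.00)(70.00) + (14176.44)(180.32) + (1062.50)(28.33) + (-4071.50)(83.00) = 4110453.82 cm³
x̄ = 3766913.35 / 37767.43 = 99.74 cm
ȳ = 4110453.82 / 37767.43 = 108.84 cm

x̄ = 99.74 cm, ȳ = 108.84 cm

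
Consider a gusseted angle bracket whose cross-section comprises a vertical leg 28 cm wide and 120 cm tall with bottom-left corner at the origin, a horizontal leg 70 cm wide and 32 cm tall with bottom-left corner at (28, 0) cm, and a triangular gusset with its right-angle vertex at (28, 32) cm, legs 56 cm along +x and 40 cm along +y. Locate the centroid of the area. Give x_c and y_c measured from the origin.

x_c = 35.78 cm, y_c = 42.89 cm

vertical leg: A = 28 × 120 = 3360.00, centroid at (14.00, 60.00).
horizontal leg: A = 70 × 32 = 2240.00, centroid at (63.00, 16.00).
gusset: A = ½·56·40 = 1120.00, centroid at (46.67, 45.33).
ΣA = 6720.00 cm², ΣAx_c = 240426.67 cm³, ΣAy_c = 288213.33 cm³.
x_c = 240426.67/6720.00 = 35.78 cm; y_c = 288213.33/6720.00 = 42.89 cm.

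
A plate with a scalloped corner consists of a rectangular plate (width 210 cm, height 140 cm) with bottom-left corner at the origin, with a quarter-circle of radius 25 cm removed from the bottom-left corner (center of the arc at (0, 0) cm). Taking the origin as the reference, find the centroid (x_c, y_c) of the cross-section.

x_c = 106.60 cm, y_c = 71.01 cm

plate: A = 210 × 140 = 29400.00, centroid at (105.00, 70.00).
removed quarter-circle: A = −¼π·25² = -490.87, centroid at (10.61, 10.61).
ΣA = 28909.13 cm²
ΣAx_c = (29400.00)(105.00) + (-490.87)(10.61) = 3081791.67 cm³
ΣAy_c = (29400.00)(70.00) + (-490.87)(10.61) = 2052791.67 cm³
x_c = 3081791.67 / 28909.13 = 106.60 cm
y_c = 2052791.67 / 28909.13 = 71.01 cm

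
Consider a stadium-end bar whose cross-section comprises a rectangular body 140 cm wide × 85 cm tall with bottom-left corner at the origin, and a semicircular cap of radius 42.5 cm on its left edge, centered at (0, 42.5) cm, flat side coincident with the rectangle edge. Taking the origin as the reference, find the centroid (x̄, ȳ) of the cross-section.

x̄ = 53.05 cm, ȳ = 42.50 cm

Part | A | x̄ᵢ | ȳᵢ | A·x̄ᵢ | A·ȳᵢ
rectangular body | 11900.00 | 70.00 | 42.50 | 833000.00 | 505750.00
semicircular end | 2837.25 | -18.04 | 42.50 | -51177.08 | 120583.16
Σ | 14737.25 |  |  | 781822.92 | 626333.16
x̄ = 781822.92 / 14737.25 = 53.05 cm
ȳ = 626333.16 / 14737.25 = 42.50 cm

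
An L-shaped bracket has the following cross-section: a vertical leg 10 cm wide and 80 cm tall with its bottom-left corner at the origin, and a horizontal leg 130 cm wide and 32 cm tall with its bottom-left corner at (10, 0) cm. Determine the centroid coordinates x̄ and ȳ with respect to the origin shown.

x̄ = 63.71 cm, ȳ = 19.87 cm

Part | A | x̄ᵢ | ȳᵢ | A·x̄ᵢ | A·ȳᵢ
vertical leg | 800.00 | 5.00 | 40.00 | 4000.00 | 32000.00
horizontal leg | 4160.00 | 75.00 | 16.00 | 312000.00 | 66560.00
Σ | 4960.00 |  |  | 316000.00 | 98560.00
x̄ = 316000.00 / 4960.00 = 63.71 cm
ȳ = 98560.00 / 4960.00 = 19.87 cm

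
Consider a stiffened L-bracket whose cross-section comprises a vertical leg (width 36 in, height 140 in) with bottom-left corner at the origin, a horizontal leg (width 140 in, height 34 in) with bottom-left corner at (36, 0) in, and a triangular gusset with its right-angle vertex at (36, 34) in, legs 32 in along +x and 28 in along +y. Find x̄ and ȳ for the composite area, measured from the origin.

vertical leg: A = 36 × 140 = 5040.00, centroid at (18.00, 70.00).
horizontal leg: A = 140 × 34 = 4760.00, centroid at (106.00, 17.00).
gusset: A = ½·32·28 = 448.00, centroid at (46.67, 43.33).
ΣA = 10248.00 in²
ΣAx̄ = (5040.00)(18.00) + (4760.00)(106.00) + (448.00)(46.67) = 616186.67 in³
ΣAȳ = (5040.00)(70.00) + (4760.00)(17.00) + (448.00)(43.33) = 453133.33 in³
x̄ = 616186.67 / 10248.00 = 60.13 in
ȳ = 453133.33 / 10248.00 = 44.22 in

x̄ = 60.13 in, ȳ = 44.22 in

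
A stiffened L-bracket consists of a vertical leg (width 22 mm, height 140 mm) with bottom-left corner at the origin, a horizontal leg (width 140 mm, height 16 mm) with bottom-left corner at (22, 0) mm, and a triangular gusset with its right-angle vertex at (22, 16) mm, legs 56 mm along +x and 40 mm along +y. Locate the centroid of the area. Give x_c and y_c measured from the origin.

Part | A | x̄ᵢ | ȳᵢ | A·x̄ᵢ | A·ȳᵢ
vertical leg | 3080.00 | 11.00 | 70.00 | 33880.00 | 215600.00
horizontal leg | 2240.00 | 92.00 | 8.00 | 206080.00 | 17920.00
gusset | 1120.00 | 40.67 | 29.33 | 45546.67 | 32853.33
Σ | 6440.00 |  |  | 285506.67 | 266373.33
x_c = 285506.67 / 6440.00 = 44.33 mm
y_c = 266373.33 / 6440.00 = 41.36 mm

x_c = 44.33 mm, y_c = 41.36 mm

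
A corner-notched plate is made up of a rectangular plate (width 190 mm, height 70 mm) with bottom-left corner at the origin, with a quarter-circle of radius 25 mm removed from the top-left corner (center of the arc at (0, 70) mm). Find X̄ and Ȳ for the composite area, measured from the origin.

X̄ = 98.23 mm, Ȳ = 34.07 mm

plate: A = 190 × 70 = 13300.00, centroid at (95.00, 35.00).
removed quarter-circle: A = −¼π·25² = -490.87, centroid at (10.61, 59.39).
ΣA = 12809.13 mm², ΣAX̄ = 1258291.67 mm³, ΣAȲ = 436347.16 mm³.
X̄ = 1258291.67/12809.13 = 98.23 mm; Ȳ = 436347.16/12809.13 = 34.07 mm.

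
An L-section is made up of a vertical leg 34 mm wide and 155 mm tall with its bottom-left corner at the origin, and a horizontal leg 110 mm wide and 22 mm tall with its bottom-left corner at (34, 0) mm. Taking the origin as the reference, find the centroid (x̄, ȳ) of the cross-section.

x̄ = 39.66 mm, ȳ = 56.57 mm

Part | A | x̄ᵢ | ȳᵢ | A·x̄ᵢ | A·ȳᵢ
vertical leg | 5270.00 | 17.00 | 77.50 | 89590.00 | 408425.00
horizontal leg | 2420.00 | 89.00 | 11.00 | 215380.00 | 26620.00
Σ | 7690.00 |  |  | 304970.00 | 435045.00
x̄ = 304970.00 / 7690.00 = 39.66 mm
ȳ = 435045.00 / 7690.00 = 56.57 mm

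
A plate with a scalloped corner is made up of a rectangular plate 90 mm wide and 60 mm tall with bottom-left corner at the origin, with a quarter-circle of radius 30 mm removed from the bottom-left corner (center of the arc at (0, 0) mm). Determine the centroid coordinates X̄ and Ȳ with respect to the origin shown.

Part | A | x̄ᵢ | ȳᵢ | A·x̄ᵢ | A·ȳᵢ
plate | 5400.00 | 45.00 | 30.00 | 243000.00 | 162000.00
removed quarter-circle | -706.86 | 12.73 | 12.73 | -9000.00 | -9000.00
Σ | 4693.14 |  |  | 234000.00 | 153000.00
X̄ = 234000.00 / 4693.14 = 49.86 mm
Ȳ = 153000.00 / 4693.14 = 32.60 mm

X̄ = 49.86 mm, Ȳ = 32.60 mm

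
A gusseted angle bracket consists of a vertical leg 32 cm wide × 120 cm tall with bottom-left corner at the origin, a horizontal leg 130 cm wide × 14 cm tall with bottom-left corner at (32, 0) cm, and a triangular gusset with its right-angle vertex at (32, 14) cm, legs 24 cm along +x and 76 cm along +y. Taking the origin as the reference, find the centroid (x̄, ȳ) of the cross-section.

x̄ = 41.76 cm, ȳ = 42.45 cm

vertical leg: A = 32 × 120 = 3840.00, centroid at (16.00, 60.00).
horizontal leg: A = 130 × 14 = 1820.00, centroid at (97.00, 7.00).
gusset: A = ½·24·76 = 912.00, centroid at (40.00, 39.33).
ΣA = 6572.00 cm²
ΣAx̄ = (3840.00)(16.00) + (1820.00)(97.00) + (912.00)(40.00) = 274460.00 cm³
ΣAȳ = (3840.00)(60.00) + (1820.00)(7.00) + (912.00)(39.33) = 279012.00 cm³
x̄ = 274460.00 / 6572.00 = 41.76 cm
ȳ = 279012.00 / 6572.00 = 42.45 cm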